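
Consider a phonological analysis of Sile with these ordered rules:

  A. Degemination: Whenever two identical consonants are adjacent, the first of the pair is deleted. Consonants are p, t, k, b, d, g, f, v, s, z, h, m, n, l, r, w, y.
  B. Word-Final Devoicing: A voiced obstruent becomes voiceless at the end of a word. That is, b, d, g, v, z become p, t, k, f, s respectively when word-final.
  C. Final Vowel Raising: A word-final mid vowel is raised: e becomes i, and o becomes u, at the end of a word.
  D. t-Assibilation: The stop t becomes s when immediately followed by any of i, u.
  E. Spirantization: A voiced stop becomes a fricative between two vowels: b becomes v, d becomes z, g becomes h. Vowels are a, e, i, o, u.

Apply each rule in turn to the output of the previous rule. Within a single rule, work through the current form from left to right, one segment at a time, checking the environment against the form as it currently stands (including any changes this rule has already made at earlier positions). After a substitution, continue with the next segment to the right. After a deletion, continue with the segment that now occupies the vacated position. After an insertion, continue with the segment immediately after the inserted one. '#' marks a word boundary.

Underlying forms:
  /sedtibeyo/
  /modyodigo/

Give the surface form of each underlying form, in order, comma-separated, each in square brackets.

[sedsiveyu], [modyozihu]

/sedtibeyo/:
  A Degemination: no change — [sedtibeyo]
  B Word-Final Devoicing: no change — [sedtibeyo]
  C Final Vowel Raising: [sedtibeyo] → [sedtibeyu]
  D t-Assibilation: [sedtibeyu] → [sedsibeyu]
  E Spirantization: [sedsibeyu] → [sedsiveyu]
/modyodigo/:
  A Degemination: no change — [modyodigo]
  B Word-Final Devoicing: no change — [modyodigo]
  C Final Vowel Raising: [modyodigo] → [modyodigu]
  D t-Assibilation: no change — [modyodigu]
  E Spirantization: [modyodigu] → [modyozihu]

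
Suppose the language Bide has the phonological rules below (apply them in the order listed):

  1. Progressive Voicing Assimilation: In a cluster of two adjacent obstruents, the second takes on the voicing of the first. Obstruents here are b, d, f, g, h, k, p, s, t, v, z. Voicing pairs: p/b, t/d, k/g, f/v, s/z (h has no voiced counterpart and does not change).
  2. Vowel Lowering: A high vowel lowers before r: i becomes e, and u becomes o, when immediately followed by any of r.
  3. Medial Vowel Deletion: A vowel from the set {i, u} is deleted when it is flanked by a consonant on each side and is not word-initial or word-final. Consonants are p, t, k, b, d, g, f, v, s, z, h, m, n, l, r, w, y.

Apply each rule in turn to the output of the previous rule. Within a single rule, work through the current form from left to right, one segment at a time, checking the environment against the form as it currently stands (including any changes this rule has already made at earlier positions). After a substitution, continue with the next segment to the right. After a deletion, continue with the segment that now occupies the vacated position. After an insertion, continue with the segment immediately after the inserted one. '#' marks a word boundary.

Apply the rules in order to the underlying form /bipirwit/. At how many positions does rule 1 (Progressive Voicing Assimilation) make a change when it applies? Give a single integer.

0

1 Progressive Voicing Assimilation: no change — [bipirwit]
2 Vowel Lowering: [bipirwit] → [biperwit]
3 Medial Vowel Deletion: [biperwit] → [bperwt]
Rule 1 changed 0 position(s).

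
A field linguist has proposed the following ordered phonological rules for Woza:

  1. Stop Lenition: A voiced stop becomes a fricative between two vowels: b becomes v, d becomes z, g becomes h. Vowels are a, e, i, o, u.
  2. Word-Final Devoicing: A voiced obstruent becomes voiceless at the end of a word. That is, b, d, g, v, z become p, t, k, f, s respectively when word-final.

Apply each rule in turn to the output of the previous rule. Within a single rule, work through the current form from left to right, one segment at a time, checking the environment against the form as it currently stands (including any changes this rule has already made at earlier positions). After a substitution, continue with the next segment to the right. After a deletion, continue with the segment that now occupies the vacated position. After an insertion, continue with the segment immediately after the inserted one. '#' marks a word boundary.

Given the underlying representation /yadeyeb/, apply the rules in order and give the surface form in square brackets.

[yazeyep]

1 Stop Lenition: [yadeyeb] → [yazeyeb]
2 Word-Final Devoicing: [yazeyeb] → [yazeyep]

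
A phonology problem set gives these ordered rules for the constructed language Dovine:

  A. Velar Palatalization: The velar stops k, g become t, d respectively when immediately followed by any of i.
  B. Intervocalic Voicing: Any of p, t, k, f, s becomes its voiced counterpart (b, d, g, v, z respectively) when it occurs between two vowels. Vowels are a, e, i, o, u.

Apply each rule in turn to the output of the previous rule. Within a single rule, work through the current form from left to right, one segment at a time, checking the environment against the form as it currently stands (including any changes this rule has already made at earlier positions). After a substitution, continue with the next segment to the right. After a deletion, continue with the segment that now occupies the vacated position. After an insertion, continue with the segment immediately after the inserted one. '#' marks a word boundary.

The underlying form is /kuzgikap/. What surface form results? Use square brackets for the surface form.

[kuzdigap]

A Velar Palatalization: [kuzgikap] → [kuzdikap]
B Intervocalic Voicing: [kuzdikap] → [kuzdigap]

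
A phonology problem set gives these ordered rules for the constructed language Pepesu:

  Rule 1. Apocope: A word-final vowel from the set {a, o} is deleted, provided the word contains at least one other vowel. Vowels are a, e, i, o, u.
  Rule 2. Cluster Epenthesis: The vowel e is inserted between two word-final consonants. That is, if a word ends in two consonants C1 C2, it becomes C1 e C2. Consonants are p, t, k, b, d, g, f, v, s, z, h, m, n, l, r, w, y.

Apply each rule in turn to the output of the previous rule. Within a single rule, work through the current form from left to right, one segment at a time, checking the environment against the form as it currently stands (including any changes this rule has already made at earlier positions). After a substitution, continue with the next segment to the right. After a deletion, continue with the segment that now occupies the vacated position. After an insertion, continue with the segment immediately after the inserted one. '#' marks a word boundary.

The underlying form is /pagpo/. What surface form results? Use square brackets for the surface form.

[pagep]

Rule 1 Apocope: [pagpo] → [pagp]
Rule 2 Cluster Epenthesis: [pagp] → [pagep]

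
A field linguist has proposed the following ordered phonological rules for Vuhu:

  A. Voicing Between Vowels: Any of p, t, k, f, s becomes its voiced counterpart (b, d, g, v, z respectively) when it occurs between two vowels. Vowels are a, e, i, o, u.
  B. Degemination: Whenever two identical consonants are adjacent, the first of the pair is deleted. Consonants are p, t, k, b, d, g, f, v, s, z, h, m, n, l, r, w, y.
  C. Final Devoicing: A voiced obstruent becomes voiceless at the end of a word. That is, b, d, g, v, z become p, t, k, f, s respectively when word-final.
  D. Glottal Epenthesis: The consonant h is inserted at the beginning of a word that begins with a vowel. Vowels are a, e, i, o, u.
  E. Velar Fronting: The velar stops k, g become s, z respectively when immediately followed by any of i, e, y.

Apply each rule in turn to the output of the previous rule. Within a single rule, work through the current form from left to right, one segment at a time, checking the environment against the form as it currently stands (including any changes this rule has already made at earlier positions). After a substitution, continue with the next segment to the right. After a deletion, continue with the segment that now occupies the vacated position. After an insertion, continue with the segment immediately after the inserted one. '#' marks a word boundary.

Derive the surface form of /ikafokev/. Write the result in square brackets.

[higavozef]

A Voicing Between Vowels: [ikafokev] → [igavogev]
B Degemination: no change — [igavogev]
C Final Devoicing: [igavogev] → [igavogef]
D Glottal Epenthesis: [igavogef] → [higavogef]
E Velar Fronting: [higavogef] → [higavozef]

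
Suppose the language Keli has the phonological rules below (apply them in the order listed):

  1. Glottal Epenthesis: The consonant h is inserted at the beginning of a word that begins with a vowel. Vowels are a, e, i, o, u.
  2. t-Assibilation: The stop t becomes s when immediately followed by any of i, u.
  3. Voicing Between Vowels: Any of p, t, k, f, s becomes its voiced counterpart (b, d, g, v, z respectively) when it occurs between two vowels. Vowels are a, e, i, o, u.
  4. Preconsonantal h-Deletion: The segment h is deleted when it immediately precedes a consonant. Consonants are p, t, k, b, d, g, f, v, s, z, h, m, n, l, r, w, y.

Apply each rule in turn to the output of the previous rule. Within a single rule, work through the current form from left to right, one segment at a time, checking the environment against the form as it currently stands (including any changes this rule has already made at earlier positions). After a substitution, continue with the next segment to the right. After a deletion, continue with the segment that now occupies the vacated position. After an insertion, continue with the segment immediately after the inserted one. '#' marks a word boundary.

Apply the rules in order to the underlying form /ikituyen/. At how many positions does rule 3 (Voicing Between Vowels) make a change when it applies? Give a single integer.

1 Glottal Epenthesis: [ikituyen] → [hikituyen]
2 t-Assibilation: [hikituyen] → [hikisuyen]
3 Voicing Between Vowels: [hikisuyen] → [higizuyen]
4 Preconsonantal h-Deletion: no change — [higizuyen]
Rule 3 changed 2 position(s).

2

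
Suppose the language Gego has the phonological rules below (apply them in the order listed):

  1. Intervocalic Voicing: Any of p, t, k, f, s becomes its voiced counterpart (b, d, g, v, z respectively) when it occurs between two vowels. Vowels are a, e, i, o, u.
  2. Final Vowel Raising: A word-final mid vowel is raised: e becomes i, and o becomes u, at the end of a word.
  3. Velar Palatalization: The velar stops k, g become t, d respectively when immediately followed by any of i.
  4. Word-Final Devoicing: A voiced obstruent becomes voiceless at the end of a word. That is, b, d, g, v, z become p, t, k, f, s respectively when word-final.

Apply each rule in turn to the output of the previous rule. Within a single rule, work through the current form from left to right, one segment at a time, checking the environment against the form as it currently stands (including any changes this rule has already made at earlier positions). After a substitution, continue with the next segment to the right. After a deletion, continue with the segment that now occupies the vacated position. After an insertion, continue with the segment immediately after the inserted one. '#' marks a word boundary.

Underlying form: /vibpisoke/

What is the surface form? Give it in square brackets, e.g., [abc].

1 Intervocalic Voicing: [vibpisoke] → [vibpizoge]
2 Final Vowel Raising: [vibpizoge] → [vibpizogi]
3 Velar Palatalization: [vibpizogi] → [vibpizodi]
4 Word-Final Devoicing: no change — [vibpizodi]

[vibpizodi]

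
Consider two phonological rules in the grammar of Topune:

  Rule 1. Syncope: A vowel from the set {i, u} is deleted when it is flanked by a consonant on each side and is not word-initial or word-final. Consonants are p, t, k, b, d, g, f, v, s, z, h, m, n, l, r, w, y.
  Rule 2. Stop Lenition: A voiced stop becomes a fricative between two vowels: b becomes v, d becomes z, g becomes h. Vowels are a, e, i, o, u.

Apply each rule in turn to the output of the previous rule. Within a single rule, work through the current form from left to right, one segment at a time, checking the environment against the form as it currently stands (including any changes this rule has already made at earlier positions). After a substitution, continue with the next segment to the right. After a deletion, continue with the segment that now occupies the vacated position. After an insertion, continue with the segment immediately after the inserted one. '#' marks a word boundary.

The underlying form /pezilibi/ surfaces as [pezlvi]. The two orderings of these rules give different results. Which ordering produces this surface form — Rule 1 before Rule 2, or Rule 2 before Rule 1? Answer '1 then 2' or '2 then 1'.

Order 1 then 2:
  1 Syncope: [pezilibi] → [pezlbi]
  2 Stop Lenition: no change — [pezlbi]
  result: [pezlbi]
Order 2 then 1:
  2 Stop Lenition: [pezilibi] → [pezilivi]
  1 Syncope: [pezilivi] → [pezlvi]
  result: [pezlvi]

2 then 1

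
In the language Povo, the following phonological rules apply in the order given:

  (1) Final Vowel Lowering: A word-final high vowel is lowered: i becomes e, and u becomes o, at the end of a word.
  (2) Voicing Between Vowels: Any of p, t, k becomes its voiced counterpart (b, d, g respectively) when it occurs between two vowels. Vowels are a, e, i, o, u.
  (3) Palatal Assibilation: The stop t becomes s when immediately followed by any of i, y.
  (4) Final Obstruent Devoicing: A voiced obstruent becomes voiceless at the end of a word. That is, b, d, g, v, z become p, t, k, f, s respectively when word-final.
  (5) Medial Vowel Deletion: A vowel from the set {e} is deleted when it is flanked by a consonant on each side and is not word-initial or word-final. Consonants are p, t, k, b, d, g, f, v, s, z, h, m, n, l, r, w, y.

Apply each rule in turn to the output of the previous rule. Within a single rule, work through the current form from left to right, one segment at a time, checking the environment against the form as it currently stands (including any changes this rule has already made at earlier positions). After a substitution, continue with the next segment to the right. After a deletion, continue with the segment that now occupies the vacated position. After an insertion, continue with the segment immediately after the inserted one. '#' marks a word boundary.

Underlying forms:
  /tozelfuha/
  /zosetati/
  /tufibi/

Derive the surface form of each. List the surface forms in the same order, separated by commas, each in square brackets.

[tozlfuha], [zosdade], [tufibe]

/tozelfuha/:
  (1) Final Vowel Lowering: no change — [tozelfuha]
  (2) Voicing Between Vowels: no change — [tozelfuha]
  (3) Palatal Assibilation: no change — [tozelfuha]
  (4) Final Obstruent Devoicing: no change — [tozelfuha]
  (5) Medial Vowel Deletion: [tozelfuha] → [tozlfuha]
/zosetati/:
  (1) Final Vowel Lowering: [zosetati] → [zosetate]
  (2) Voicing Between Vowels: [zosetate] → [zosedade]
  (3) Palatal Assibilation: no change — [zosedade]
  (4) Final Obstruent Devoicing: no change — [zosedade]
  (5) Medial Vowel Deletion: [zosedade] → [zosdade]
/tufibi/:
  (1) Final Vowel Lowering: [tufibi] → [tufibe]
  (2) Voicing Between Vowels: no change — [tufibe]
  (3) Palatal Assibilation: no change — [tufibe]
  (4) Final Obstruent Devoicing: no change — [tufibe]
  (5) Medial Vowel Deletion: no change — [tufibe]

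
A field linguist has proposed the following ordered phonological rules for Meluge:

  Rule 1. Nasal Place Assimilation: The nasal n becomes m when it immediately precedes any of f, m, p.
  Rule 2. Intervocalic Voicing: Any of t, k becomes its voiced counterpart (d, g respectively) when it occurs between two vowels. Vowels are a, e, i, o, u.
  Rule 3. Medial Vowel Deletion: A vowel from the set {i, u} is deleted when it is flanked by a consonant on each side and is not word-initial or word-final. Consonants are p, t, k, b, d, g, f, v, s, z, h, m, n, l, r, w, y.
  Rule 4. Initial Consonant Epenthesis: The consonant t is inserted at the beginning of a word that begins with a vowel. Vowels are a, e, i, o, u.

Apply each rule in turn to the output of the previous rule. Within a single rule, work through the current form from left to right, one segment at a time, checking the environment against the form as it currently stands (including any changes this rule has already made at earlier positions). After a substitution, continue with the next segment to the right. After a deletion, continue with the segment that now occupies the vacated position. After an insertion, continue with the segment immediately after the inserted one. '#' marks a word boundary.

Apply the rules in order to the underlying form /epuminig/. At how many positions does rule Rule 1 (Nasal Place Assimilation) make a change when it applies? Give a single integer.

Rule 1 Nasal Place Assimilation: no change — [epuminig]
Rule 2 Intervocalic Voicing: no change — [epuminig]
Rule 3 Medial Vowel Deletion: [epuminig] → [epmng]
Rule 4 Initial Consonant Epenthesis: [epmng] → [tepmng]
Rule Rule 1 changed 0 position(s).

0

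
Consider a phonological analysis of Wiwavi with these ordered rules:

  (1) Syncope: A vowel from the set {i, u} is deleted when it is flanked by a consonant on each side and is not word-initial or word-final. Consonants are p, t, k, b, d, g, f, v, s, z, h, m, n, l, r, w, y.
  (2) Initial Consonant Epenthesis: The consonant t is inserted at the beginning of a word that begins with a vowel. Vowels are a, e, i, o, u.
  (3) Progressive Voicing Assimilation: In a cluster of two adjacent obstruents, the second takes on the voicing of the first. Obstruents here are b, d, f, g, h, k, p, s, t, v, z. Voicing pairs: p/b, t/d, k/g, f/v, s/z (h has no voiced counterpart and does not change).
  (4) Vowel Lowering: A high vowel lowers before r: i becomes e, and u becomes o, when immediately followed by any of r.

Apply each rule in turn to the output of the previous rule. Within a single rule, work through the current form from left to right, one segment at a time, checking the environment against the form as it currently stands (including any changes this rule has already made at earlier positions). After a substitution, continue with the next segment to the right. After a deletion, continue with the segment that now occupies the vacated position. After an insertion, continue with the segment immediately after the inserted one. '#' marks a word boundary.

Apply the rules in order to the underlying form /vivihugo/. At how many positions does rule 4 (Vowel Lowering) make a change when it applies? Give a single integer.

0

(1) Syncope: [vivihugo] → [vvhgo]
(2) Initial Consonant Epenthesis: no change — [vvhgo]
(3) Progressive Voicing Assimilation: [vvhgo] → [vvhko]
(4) Vowel Lowering: no change — [vvhko]
Rule 4 changed 0 position(s).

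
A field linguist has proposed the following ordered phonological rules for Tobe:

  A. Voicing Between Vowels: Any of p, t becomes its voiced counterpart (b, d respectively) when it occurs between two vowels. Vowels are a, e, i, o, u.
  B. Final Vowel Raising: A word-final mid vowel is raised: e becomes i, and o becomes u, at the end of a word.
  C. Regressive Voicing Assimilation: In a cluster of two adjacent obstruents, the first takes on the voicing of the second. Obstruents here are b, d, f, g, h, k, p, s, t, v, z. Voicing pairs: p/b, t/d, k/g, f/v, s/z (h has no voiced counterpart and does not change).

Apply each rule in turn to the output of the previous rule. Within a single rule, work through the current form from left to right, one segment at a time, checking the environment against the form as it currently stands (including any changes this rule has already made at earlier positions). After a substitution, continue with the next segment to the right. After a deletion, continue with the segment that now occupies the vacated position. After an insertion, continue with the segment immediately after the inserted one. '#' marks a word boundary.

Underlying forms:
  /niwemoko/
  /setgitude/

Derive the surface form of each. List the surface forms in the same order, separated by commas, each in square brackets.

[niwemoku], [sedgidudi]

/niwemoko/:
  A Voicing Between Vowels: no change — [niwemoko]
  B Final Vowel Raising: [niwemoko] → [niwemoku]
  C Regressive Voicing Assimilation: no change — [niwemoku]
/setgitude/:
  A Voicing Between Vowels: [setgitude] → [setgidude]
  B Final Vowel Raising: [setgidude] → [setgidudi]
  C Regressive Voicing Assimilation: [setgidudi] → [sedgidudi]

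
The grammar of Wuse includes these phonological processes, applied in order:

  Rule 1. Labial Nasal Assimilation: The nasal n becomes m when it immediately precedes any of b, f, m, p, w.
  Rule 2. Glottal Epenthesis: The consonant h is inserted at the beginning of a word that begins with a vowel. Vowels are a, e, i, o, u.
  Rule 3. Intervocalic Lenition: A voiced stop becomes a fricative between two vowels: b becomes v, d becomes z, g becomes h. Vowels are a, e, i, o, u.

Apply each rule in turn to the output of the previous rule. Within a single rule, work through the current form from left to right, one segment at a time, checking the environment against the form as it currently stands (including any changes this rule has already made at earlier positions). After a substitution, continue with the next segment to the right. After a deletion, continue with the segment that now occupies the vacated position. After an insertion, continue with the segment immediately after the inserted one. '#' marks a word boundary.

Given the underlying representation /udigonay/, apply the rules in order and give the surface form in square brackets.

Rule 1 Labial Nasal Assimilation: no change — [udigonay]
Rule 2 Glottal Epenthesis: [udigonay] → [hudigonay]
Rule 3 Intervocalic Lenition: [hudigonay] → [huzihonay]

[huzihonay]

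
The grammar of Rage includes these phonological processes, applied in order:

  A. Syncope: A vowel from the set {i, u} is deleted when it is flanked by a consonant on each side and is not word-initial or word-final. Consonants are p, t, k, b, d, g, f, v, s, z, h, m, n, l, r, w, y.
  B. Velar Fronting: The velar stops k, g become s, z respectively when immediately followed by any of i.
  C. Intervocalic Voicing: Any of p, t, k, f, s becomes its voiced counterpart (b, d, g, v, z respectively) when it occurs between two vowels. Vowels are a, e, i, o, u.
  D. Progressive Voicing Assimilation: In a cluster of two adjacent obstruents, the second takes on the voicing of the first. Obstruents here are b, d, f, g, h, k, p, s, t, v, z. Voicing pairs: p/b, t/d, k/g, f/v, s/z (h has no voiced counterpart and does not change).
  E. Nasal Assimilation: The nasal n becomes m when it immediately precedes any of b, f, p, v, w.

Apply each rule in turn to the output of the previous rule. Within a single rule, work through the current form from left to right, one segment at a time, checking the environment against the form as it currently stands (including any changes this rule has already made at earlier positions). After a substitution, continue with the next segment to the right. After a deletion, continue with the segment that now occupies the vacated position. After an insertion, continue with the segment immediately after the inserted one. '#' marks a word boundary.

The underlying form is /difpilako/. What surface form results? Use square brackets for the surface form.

A Syncope: [difpilako] → [dfplako]
B Velar Fronting: no change — [dfplako]
C Intervocalic Voicing: [dfplako] → [dfplago]
D Progressive Voicing Assimilation: [dfplago] → [dvblago]
E Nasal Assimilation: no change — [dvblago]

[dvblago]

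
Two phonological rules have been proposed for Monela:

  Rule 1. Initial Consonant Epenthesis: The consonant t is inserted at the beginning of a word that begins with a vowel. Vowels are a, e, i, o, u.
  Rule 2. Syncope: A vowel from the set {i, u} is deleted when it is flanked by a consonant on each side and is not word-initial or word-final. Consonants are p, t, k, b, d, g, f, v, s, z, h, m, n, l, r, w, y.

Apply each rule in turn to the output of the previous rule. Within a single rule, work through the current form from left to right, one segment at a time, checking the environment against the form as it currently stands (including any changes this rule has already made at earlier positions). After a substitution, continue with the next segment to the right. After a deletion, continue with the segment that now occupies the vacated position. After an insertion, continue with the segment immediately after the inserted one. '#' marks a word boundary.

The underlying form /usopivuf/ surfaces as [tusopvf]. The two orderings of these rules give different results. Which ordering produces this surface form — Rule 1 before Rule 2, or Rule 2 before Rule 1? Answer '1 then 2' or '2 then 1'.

2 then 1

Order 1 then 2:
  1 Initial Consonant Epenthesis: [usopivuf] → [tusopivuf]
  2 Syncope: [tusopivuf] → [tsopvf]
  result: [tsopvf]
Order 2 then 1:
  2 Syncope: [usopivuf] → [usopvf]
  1 Initial Consonant Epenthesis: [usopvf] → [tusopvf]
  result: [tusopvf]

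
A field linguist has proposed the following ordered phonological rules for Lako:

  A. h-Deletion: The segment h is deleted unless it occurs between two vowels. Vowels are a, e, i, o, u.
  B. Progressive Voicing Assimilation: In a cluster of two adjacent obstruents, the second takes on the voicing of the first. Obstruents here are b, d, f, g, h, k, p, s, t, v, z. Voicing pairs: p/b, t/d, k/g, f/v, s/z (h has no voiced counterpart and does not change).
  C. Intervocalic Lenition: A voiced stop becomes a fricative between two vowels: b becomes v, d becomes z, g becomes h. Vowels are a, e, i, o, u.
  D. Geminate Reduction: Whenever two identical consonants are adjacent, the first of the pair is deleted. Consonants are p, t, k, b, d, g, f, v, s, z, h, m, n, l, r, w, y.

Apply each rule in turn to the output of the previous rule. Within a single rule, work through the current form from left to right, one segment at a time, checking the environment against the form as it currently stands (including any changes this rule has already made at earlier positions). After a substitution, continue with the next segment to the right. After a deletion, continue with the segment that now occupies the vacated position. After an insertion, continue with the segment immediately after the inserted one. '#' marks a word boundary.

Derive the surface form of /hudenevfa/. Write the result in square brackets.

[uzeneva]

A h-Deletion: [hudenevfa] → [udenevfa]
B Progressive Voicing Assimilation: [udenevfa] → [udenevva]
C Intervocalic Lenition: [udenevva] → [uzenevva]
D Geminate Reduction: [uzenevva] → [uzeneva]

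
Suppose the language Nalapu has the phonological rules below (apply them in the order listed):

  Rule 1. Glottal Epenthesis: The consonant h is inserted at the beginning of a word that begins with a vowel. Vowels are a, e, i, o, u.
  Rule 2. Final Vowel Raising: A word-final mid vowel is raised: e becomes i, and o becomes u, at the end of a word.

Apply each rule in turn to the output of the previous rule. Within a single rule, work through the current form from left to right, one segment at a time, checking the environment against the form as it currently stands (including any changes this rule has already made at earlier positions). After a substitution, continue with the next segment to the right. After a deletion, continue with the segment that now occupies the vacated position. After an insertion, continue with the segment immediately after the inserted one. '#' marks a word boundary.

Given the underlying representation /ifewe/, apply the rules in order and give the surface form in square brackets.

[hifewi]

Rule 1 Glottal Epenthesis: [ifewe] → [hifewe]
Rule 2 Final Vowel Raising: [hifewe] → [hifewi]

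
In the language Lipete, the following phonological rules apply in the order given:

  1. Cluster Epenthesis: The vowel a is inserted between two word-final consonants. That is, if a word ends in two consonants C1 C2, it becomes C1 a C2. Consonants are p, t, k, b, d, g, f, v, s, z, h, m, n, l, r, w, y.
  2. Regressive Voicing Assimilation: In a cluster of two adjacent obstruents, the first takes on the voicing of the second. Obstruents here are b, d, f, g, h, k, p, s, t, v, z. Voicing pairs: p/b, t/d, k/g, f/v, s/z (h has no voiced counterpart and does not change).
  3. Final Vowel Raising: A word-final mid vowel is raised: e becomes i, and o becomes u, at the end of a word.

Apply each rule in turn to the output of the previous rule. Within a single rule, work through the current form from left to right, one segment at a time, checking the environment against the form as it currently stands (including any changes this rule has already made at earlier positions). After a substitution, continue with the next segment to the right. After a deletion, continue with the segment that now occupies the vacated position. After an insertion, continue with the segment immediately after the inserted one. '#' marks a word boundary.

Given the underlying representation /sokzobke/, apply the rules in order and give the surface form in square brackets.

1 Cluster Epenthesis: no change — [sokzobke]
2 Regressive Voicing Assimilation: [sokzobke] → [sogzopke]
3 Final Vowel Raising: [sogzopke] → [sogzopki]

[sogzopki]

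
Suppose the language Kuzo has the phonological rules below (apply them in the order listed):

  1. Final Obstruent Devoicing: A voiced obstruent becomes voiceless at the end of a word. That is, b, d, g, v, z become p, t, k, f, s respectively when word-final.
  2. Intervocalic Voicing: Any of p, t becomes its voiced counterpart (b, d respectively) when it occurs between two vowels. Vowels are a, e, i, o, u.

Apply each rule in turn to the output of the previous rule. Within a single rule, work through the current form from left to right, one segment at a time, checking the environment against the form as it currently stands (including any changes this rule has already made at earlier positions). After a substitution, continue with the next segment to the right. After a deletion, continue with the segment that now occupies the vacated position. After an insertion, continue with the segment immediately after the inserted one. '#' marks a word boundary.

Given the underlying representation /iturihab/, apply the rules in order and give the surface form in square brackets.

[idurihap]

1 Final Obstruent Devoicing: [iturihab] → [iturihap]
2 Intervocalic Voicing: [iturihap] → [idurihap]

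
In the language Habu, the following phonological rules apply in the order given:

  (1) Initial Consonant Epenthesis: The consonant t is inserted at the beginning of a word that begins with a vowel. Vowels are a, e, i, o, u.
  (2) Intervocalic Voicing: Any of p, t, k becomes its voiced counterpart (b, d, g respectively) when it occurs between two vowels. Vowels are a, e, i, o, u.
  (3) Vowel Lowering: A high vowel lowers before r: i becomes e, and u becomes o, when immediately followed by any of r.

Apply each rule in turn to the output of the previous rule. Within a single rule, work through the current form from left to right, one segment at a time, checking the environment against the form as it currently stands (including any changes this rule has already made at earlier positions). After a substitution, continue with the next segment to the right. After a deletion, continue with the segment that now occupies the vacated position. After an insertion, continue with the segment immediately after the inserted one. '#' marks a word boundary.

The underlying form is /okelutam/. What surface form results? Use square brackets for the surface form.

[togeludam]

(1) Initial Consonant Epenthesis: [okelutam] → [tokelutam]
(2) Intervocalic Voicing: [tokelutam] → [togeludam]
(3) Vowel Lowering: no change — [togeludam]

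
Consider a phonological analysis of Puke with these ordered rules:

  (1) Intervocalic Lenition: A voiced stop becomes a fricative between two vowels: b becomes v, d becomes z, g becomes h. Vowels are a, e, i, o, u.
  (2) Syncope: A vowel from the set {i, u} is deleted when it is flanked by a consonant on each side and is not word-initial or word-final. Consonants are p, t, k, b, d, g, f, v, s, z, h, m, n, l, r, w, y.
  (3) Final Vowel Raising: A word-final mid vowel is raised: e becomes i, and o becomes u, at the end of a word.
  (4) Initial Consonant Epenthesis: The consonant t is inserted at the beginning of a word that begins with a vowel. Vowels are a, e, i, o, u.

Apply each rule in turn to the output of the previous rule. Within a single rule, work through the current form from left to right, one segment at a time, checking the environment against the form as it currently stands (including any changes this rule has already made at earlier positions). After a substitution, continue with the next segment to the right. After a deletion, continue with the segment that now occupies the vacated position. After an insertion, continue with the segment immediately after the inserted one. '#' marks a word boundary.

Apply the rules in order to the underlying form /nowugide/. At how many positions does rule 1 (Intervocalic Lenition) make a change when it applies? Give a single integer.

2

(1) Intervocalic Lenition: [nowugide] → [nowuhize]
(2) Syncope: [nowuhize] → [nowhze]
(3) Final Vowel Raising: [nowhze] → [nowhzi]
(4) Initial Consonant Epenthesis: no change — [nowhzi]
Rule 1 changed 2 position(s).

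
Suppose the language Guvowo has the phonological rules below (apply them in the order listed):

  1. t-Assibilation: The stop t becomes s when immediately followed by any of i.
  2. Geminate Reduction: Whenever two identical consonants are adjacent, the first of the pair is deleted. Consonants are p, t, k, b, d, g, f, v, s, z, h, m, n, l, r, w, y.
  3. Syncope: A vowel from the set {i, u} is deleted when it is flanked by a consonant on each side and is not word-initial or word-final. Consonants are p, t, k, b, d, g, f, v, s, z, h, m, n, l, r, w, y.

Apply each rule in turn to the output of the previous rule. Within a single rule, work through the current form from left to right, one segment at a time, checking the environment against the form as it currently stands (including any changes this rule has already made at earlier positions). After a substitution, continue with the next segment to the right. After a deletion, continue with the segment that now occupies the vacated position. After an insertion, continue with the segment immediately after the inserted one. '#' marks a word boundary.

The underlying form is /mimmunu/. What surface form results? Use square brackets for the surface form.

[mmnu]

1 t-Assibilation: no change — [mimmunu]
2 Geminate Reduction: [mimmunu] → [mimunu]
3 Syncope: [mimunu] → [mmnu]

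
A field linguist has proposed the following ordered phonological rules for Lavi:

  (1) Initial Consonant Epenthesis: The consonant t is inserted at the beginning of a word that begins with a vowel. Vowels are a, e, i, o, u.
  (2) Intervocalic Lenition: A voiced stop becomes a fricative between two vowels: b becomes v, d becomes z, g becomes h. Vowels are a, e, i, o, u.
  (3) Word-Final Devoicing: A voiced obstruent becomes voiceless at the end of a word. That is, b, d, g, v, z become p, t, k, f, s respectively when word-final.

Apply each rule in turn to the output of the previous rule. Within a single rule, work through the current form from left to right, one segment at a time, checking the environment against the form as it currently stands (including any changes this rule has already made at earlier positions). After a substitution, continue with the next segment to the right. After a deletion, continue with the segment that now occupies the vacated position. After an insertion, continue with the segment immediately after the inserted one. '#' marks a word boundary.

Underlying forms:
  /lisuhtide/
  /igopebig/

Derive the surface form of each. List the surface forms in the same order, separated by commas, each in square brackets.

/lisuhtide/:
  (1) Initial Consonant Epenthesis: no change — [lisuhtide]
  (2) Intervocalic Lenition: [lisuhtide] → [lisuhtize]
  (3) Word-Final Devoicing: no change — [lisuhtize]
/igopebig/:
  (1) Initial Consonant Epenthesis: [igopebig] → [tigopebig]
  (2) Intervocalic Lenition: [tigopebig] → [tihopevig]
  (3) Word-Final Devoicing: [tihopevig] → [tihopevik]

[lisuhtize], [tihopevik]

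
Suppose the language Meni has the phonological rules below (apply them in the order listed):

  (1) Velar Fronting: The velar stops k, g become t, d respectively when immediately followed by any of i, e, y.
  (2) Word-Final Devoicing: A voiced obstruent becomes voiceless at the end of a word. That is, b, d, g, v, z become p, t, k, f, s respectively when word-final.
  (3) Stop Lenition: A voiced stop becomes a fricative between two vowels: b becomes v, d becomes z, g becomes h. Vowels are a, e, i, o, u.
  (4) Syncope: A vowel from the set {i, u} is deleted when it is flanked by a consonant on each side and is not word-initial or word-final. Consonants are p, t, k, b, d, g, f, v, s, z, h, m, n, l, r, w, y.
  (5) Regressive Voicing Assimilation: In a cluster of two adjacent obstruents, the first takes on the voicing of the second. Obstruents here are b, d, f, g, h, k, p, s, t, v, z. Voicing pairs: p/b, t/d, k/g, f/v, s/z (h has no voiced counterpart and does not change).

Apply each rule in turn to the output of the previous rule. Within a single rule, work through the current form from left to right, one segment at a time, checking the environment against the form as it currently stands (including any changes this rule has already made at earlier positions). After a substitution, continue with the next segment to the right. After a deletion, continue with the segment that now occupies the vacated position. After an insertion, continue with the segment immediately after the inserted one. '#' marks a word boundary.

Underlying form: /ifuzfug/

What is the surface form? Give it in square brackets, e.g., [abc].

(1) Velar Fronting: no change — [ifuzfug]
(2) Word-Final Devoicing: [ifuzfug] → [ifuzfuk]
(3) Stop Lenition: no change — [ifuzfuk]
(4) Syncope: [ifuzfuk] → [ifzfk]
(5) Regressive Voicing Assimilation: [ifzfk] → [ivsfk]

[ivsfk]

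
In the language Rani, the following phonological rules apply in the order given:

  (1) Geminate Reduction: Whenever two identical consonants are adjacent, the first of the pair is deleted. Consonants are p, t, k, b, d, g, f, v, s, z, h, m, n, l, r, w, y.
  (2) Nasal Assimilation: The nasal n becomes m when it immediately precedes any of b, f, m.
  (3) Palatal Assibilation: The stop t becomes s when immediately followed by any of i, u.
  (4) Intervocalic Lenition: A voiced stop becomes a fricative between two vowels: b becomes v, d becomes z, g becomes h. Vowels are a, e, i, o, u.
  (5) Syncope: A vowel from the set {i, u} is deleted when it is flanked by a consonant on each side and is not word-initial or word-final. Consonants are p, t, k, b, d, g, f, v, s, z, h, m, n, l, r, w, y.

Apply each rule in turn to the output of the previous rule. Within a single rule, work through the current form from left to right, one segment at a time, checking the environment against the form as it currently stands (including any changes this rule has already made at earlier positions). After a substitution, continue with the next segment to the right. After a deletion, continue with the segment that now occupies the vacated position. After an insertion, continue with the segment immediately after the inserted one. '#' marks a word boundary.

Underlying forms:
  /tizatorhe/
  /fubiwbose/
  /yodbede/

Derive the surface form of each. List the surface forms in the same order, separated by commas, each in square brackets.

[szatorhe], [fvwbose], [yodbeze]

/tizatorhe/:
  (1) Geminate Reduction: no change — [tizatorhe]
  (2) Nasal Assimilation: no change — [tizatorhe]
  (3) Palatal Assibilation: [tizatorhe] → [sizatorhe]
  (4) Intervocalic Lenition: no change — [sizatorhe]
  (5) Syncope: [sizatorhe] → [szatorhe]
/fubiwbose/:
  (1) Geminate Reduction: no change — [fubiwbose]
  (2) Nasal Assimilation: no change — [fubiwbose]
  (3) Palatal Assibilation: no change — [fubiwbose]
  (4) Intervocalic Lenition: [fubiwbose] → [fuviwbose]
  (5) Syncope: [fuviwbose] → [fvwbose]
/yodbede/:
  (1) Geminate Reduction: no change — [yodbede]
  (2) Nasal Assimilation: no change — [yodbede]
  (3) Palatal Assibilation: no change — [yodbede]
  (4) Intervocalic Lenition: [yodbede] → [yodbeze]
  (5) Syncope: no change — [yodbeze]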